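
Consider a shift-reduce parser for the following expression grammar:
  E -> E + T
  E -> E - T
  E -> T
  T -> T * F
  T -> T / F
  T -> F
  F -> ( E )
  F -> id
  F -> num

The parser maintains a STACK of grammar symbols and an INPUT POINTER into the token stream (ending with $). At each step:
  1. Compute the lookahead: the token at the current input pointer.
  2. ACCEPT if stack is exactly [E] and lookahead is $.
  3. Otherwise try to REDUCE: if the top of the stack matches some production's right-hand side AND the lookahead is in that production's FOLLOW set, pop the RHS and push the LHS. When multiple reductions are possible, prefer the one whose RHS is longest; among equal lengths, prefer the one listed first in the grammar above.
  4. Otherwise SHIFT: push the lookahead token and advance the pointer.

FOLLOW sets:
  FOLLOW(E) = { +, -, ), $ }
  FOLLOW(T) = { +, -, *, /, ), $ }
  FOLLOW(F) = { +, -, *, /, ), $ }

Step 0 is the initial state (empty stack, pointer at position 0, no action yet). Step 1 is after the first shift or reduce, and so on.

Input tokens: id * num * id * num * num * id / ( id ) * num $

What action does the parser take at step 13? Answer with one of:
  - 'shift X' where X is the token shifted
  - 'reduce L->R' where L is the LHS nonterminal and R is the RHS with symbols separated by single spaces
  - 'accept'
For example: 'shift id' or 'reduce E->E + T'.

Step 1: shift id. Stack=[id] ptr=1 lookahead=* remaining=[* num * id * num * num * id / ( id ) * num $]
Step 2: reduce F->id. Stack=[F] ptr=1 lookahead=* remaining=[* num * id * num * num * id / ( id ) * num $]
Step 3: reduce T->F. Stack=[T] ptr=1 lookahead=* remaining=[* num * id * num * num * id / ( id ) * num $]
Step 4: shift *. Stack=[T *] ptr=2 lookahead=num remaining=[num * id * num * num * id / ( id ) * num $]
Step 5: shift num. Stack=[T * num] ptr=3 lookahead=* remaining=[* id * num * num * id / ( id ) * num $]
Step 6: reduce F->num. Stack=[T * F] ptr=3 lookahead=* remaining=[* id * num * num * id / ( id ) * num $]
Step 7: reduce T->T * F. Stack=[T] ptr=3 lookahead=* remaining=[* id * num * num * id / ( id ) * num $]
Step 8: shift *. Stack=[T *] ptr=4 lookahead=id remaining=[id * num * num * id / ( id ) * num $]
Step 9: shift id. Stack=[T * id] ptr=5 lookahead=* remaining=[* num * num * id / ( id ) * num $]
Step 10: reduce F->id. Stack=[T * F] ptr=5 lookahead=* remaining=[* num * num * id / ( id ) * num $]
Step 11: reduce T->T * F. Stack=[T] ptr=5 lookahead=* remaining=[* num * num * id / ( id ) * num $]
Step 12: shift *. Stack=[T *] ptr=6 lookahead=num remaining=[num * num * id / ( id ) * num $]
Step 13: shift num. Stack=[T * num] ptr=7 lookahead=* remaining=[* num * id / ( id ) * num $]

Answer: shift num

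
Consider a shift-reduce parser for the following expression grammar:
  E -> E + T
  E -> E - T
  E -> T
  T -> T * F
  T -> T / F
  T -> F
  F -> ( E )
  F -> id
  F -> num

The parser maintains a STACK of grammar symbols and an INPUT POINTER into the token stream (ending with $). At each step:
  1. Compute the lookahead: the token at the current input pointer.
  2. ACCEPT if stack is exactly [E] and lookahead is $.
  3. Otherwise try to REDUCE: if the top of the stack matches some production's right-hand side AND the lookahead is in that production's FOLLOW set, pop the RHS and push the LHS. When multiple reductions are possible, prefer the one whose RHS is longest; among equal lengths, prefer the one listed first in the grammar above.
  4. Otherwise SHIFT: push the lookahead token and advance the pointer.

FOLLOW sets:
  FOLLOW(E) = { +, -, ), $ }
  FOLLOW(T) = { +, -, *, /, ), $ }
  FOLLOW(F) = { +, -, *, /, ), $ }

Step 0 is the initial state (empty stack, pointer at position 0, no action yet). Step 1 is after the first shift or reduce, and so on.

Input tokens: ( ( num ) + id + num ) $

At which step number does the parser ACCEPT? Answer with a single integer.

Answer: 25

Derivation:
Step 1: shift (. Stack=[(] ptr=1 lookahead=( remaining=[( num ) + id + num ) $]
Step 2: shift (. Stack=[( (] ptr=2 lookahead=num remaining=[num ) + id + num ) $]
Step 3: shift num. Stack=[( ( num] ptr=3 lookahead=) remaining=[) + id + num ) $]
Step 4: reduce F->num. Stack=[( ( F] ptr=3 lookahead=) remaining=[) + id + num ) $]
Step 5: reduce T->F. Stack=[( ( T] ptr=3 lookahead=) remaining=[) + id + num ) $]
Step 6: reduce E->T. Stack=[( ( E] ptr=3 lookahead=) remaining=[) + id + num ) $]
Step 7: shift ). Stack=[( ( E )] ptr=4 lookahead=+ remaining=[+ id + num ) $]
Step 8: reduce F->( E ). Stack=[( F] ptr=4 lookahead=+ remaining=[+ id + num ) $]
Step 9: reduce T->F. Stack=[( T] ptr=4 lookahead=+ remaining=[+ id + num ) $]
Step 10: reduce E->T. Stack=[( E] ptr=4 lookahead=+ remaining=[+ id + num ) $]
Step 11: shift +. Stack=[( E +] ptr=5 lookahead=id remaining=[id + num ) $]
Step 12: shift id. Stack=[( E + id] ptr=6 lookahead=+ remaining=[+ num ) $]
Step 13: reduce F->id. Stack=[( E + F] ptr=6 lookahead=+ remaining=[+ num ) $]
Step 14: reduce T->F. Stack=[( E + T] ptr=6 lookahead=+ remaining=[+ num ) $]
Step 15: reduce E->E + T. Stack=[( E] ptr=6 lookahead=+ remaining=[+ num ) $]
Step 16: shift +. Stack=[( E +] ptr=7 lookahead=num remaining=[num ) $]
Step 17: shift num. Stack=[( E + num] ptr=8 lookahead=) remaining=[) $]
Step 18: reduce F->num. Stack=[( E + F] ptr=8 lookahead=) remaining=[) $]
Step 19: reduce T->F. Stack=[( E + T] ptr=8 lookahead=) remaining=[) $]
Step 20: reduce E->E + T. Stack=[( E] ptr=8 lookahead=) remaining=[) $]
Step 21: shift ). Stack=[( E )] ptr=9 lookahead=$ remaining=[$]
Step 22: reduce F->( E ). Stack=[F] ptr=9 lookahead=$ remaining=[$]
Step 23: reduce T->F. Stack=[T] ptr=9 lookahead=$ remaining=[$]
Step 24: reduce E->T. Stack=[E] ptr=9 lookahead=$ remaining=[$]
Step 25: accept. Stack=[E] ptr=9 lookahead=$ remaining=[$]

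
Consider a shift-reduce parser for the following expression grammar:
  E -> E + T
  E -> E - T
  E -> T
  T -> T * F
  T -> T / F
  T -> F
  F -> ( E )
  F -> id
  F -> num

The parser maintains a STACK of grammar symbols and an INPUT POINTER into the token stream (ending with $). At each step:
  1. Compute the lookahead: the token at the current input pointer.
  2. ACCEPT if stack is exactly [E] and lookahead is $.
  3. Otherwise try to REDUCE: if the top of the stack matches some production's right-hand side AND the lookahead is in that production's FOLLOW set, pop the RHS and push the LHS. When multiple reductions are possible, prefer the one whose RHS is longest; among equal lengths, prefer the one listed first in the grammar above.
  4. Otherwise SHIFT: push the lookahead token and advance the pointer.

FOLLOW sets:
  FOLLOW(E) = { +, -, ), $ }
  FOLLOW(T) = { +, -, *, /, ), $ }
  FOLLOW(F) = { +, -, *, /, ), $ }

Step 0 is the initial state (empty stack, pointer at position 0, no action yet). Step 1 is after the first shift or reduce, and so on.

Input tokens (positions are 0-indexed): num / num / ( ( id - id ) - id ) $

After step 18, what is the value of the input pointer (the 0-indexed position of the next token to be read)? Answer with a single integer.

Answer: 9

Derivation:
Step 1: shift num. Stack=[num] ptr=1 lookahead=/ remaining=[/ num / ( ( id - id ) - id ) $]
Step 2: reduce F->num. Stack=[F] ptr=1 lookahead=/ remaining=[/ num / ( ( id - id ) - id ) $]
Step 3: reduce T->F. Stack=[T] ptr=1 lookahead=/ remaining=[/ num / ( ( id - id ) - id ) $]
Step 4: shift /. Stack=[T /] ptr=2 lookahead=num remaining=[num / ( ( id - id ) - id ) $]
Step 5: shift num. Stack=[T / num] ptr=3 lookahead=/ remaining=[/ ( ( id - id ) - id ) $]
Step 6: reduce F->num. Stack=[T / F] ptr=3 lookahead=/ remaining=[/ ( ( id - id ) - id ) $]
Step 7: reduce T->T / F. Stack=[T] ptr=3 lookahead=/ remaining=[/ ( ( id - id ) - id ) $]
Step 8: shift /. Stack=[T /] ptr=4 lookahead=( remaining=[( ( id - id ) - id ) $]
Step 9: shift (. Stack=[T / (] ptr=5 lookahead=( remaining=[( id - id ) - id ) $]
Step 10: shift (. Stack=[T / ( (] ptr=6 lookahead=id remaining=[id - id ) - id ) $]
Step 11: shift id. Stack=[T / ( ( id] ptr=7 lookahead=- remaining=[- id ) - id ) $]
Step 12: reduce F->id. Stack=[T / ( ( F] ptr=7 lookahead=- remaining=[- id ) - id ) $]
Step 13: reduce T->F. Stack=[T / ( ( T] ptr=7 lookahead=- remaining=[- id ) - id ) $]
Step 14: reduce E->T. Stack=[T / ( ( E] ptr=7 lookahead=- remaining=[- id ) - id ) $]
Step 15: shift -. Stack=[T / ( ( E -] ptr=8 lookahead=id remaining=[id ) - id ) $]
Step 16: shift id. Stack=[T / ( ( E - id] ptr=9 lookahead=) remaining=[) - id ) $]
Step 17: reduce F->id. Stack=[T / ( ( E - F] ptr=9 lookahead=) remaining=[) - id ) $]
Step 18: reduce T->F. Stack=[T / ( ( E - T] ptr=9 lookahead=) remaining=[) - id ) $]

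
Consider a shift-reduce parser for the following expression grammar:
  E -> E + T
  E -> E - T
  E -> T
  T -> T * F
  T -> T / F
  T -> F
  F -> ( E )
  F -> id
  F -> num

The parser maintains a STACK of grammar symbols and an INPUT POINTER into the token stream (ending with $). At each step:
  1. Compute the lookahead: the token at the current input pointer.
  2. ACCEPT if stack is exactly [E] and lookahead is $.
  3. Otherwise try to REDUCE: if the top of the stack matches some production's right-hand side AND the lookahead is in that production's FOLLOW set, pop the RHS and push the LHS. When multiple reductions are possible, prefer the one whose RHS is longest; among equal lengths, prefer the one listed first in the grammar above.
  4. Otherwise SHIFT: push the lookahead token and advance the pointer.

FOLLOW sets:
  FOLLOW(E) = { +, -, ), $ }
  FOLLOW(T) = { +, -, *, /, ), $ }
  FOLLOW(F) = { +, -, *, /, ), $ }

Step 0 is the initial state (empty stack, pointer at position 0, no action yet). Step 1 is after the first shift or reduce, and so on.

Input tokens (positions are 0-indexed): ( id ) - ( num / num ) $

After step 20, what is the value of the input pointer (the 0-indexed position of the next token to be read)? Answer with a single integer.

Answer: 9

Derivation:
Step 1: shift (. Stack=[(] ptr=1 lookahead=id remaining=[id ) - ( num / num ) $]
Step 2: shift id. Stack=[( id] ptr=2 lookahead=) remaining=[) - ( num / num ) $]
Step 3: reduce F->id. Stack=[( F] ptr=2 lookahead=) remaining=[) - ( num / num ) $]
Step 4: reduce T->F. Stack=[( T] ptr=2 lookahead=) remaining=[) - ( num / num ) $]
Step 5: reduce E->T. Stack=[( E] ptr=2 lookahead=) remaining=[) - ( num / num ) $]
Step 6: shift ). Stack=[( E )] ptr=3 lookahead=- remaining=[- ( num / num ) $]
Step 7: reduce F->( E ). Stack=[F] ptr=3 lookahead=- remaining=[- ( num / num ) $]
Step 8: reduce T->F. Stack=[T] ptr=3 lookahead=- remaining=[- ( num / num ) $]
Step 9: reduce E->T. Stack=[E] ptr=3 lookahead=- remaining=[- ( num / num ) $]
Step 10: shift -. Stack=[E -] ptr=4 lookahead=( remaining=[( num / num ) $]
Step 11: shift (. Stack=[E - (] ptr=5 lookahead=num remaining=[num / num ) $]
Step 12: shift num. Stack=[E - ( num] ptr=6 lookahead=/ remaining=[/ num ) $]
Step 13: reduce F->num. Stack=[E - ( F] ptr=6 lookahead=/ remaining=[/ num ) $]
Step 14: reduce T->F. Stack=[E - ( T] ptr=6 lookahead=/ remaining=[/ num ) $]
Step 15: shift /. Stack=[E - ( T /] ptr=7 lookahead=num remaining=[num ) $]
Step 16: shift num. Stack=[E - ( T / num] ptr=8 lookahead=) remaining=[) $]
Step 17: reduce F->num. Stack=[E - ( T / F] ptr=8 lookahead=) remaining=[) $]
Step 18: reduce T->T / F. Stack=[E - ( T] ptr=8 lookahead=) remaining=[) $]
Step 19: reduce E->T. Stack=[E - ( E] ptr=8 lookahead=) remaining=[) $]
Step 20: shift ). Stack=[E - ( E )] ptr=9 lookahead=$ remaining=[$]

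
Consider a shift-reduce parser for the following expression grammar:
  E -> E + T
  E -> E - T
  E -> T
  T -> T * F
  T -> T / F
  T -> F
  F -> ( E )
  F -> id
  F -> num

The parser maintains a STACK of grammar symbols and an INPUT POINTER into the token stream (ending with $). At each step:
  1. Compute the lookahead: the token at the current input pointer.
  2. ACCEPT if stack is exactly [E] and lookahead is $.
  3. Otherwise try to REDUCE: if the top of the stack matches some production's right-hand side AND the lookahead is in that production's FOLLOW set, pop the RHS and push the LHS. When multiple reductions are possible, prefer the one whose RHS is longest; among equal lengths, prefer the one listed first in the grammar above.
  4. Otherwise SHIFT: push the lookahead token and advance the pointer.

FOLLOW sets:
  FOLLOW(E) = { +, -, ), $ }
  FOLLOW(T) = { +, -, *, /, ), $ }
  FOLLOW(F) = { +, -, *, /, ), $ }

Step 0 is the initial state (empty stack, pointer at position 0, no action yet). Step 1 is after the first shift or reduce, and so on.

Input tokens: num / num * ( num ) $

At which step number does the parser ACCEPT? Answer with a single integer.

Step 1: shift num. Stack=[num] ptr=1 lookahead=/ remaining=[/ num * ( num ) $]
Step 2: reduce F->num. Stack=[F] ptr=1 lookahead=/ remaining=[/ num * ( num ) $]
Step 3: reduce T->F. Stack=[T] ptr=1 lookahead=/ remaining=[/ num * ( num ) $]
Step 4: shift /. Stack=[T /] ptr=2 lookahead=num remaining=[num * ( num ) $]
Step 5: shift num. Stack=[T / num] ptr=3 lookahead=* remaining=[* ( num ) $]
Step 6: reduce F->num. Stack=[T / F] ptr=3 lookahead=* remaining=[* ( num ) $]
Step 7: reduce T->T / F. Stack=[T] ptr=3 lookahead=* remaining=[* ( num ) $]
Step 8: shift *. Stack=[T *] ptr=4 lookahead=( remaining=[( num ) $]
Step 9: shift (. Stack=[T * (] ptr=5 lookahead=num remaining=[num ) $]
Step 10: shift num. Stack=[T * ( num] ptr=6 lookahead=) remaining=[) $]
Step 11: reduce F->num. Stack=[T * ( F] ptr=6 lookahead=) remaining=[) $]
Step 12: reduce T->F. Stack=[T * ( T] ptr=6 lookahead=) remaining=[) $]
Step 13: reduce E->T. Stack=[T * ( E] ptr=6 lookahead=) remaining=[) $]
Step 14: shift ). Stack=[T * ( E )] ptr=7 lookahead=$ remaining=[$]
Step 15: reduce F->( E ). Stack=[T * F] ptr=7 lookahead=$ remaining=[$]
Step 16: reduce T->T * F. Stack=[T] ptr=7 lookahead=$ remaining=[$]
Step 17: reduce E->T. Stack=[E] ptr=7 lookahead=$ remaining=[$]
Step 18: accept. Stack=[E] ptr=7 lookahead=$ remaining=[$]

Answer: 18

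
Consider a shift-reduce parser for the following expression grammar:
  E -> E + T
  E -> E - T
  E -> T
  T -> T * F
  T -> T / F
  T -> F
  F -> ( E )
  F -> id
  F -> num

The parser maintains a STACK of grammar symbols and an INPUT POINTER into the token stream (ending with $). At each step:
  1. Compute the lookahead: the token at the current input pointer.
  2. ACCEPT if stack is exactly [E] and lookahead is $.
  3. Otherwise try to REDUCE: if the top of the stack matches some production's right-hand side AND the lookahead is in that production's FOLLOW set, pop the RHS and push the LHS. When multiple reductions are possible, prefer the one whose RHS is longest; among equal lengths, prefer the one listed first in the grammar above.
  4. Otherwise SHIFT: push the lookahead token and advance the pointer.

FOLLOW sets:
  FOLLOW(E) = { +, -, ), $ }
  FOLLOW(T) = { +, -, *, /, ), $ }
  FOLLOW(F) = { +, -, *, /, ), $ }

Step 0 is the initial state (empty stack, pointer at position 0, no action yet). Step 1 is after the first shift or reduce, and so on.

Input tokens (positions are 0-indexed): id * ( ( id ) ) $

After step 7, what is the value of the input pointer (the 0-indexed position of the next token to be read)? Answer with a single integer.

Step 1: shift id. Stack=[id] ptr=1 lookahead=* remaining=[* ( ( id ) ) $]
Step 2: reduce F->id. Stack=[F] ptr=1 lookahead=* remaining=[* ( ( id ) ) $]
Step 3: reduce T->F. Stack=[T] ptr=1 lookahead=* remaining=[* ( ( id ) ) $]
Step 4: shift *. Stack=[T *] ptr=2 lookahead=( remaining=[( ( id ) ) $]
Step 5: shift (. Stack=[T * (] ptr=3 lookahead=( remaining=[( id ) ) $]
Step 6: shift (. Stack=[T * ( (] ptr=4 lookahead=id remaining=[id ) ) $]
Step 7: shift id. Stack=[T * ( ( id] ptr=5 lookahead=) remaining=[) ) $]

Answer: 5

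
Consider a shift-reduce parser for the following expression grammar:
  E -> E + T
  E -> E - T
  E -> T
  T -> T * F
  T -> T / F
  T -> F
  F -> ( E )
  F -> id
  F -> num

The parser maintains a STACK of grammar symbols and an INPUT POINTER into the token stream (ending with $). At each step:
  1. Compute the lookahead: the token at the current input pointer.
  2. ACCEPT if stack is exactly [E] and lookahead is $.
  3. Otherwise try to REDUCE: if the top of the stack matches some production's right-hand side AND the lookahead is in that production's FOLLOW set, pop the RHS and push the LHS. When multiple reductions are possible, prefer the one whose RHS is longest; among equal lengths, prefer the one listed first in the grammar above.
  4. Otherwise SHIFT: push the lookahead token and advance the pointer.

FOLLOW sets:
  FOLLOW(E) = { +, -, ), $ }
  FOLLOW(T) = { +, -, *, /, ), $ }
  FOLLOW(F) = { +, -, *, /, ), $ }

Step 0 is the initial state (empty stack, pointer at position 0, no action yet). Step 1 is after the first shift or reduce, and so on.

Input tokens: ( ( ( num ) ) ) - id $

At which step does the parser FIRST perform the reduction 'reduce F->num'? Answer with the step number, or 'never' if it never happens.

Step 1: shift (. Stack=[(] ptr=1 lookahead=( remaining=[( ( num ) ) ) - id $]
Step 2: shift (. Stack=[( (] ptr=2 lookahead=( remaining=[( num ) ) ) - id $]
Step 3: shift (. Stack=[( ( (] ptr=3 lookahead=num remaining=[num ) ) ) - id $]
Step 4: shift num. Stack=[( ( ( num] ptr=4 lookahead=) remaining=[) ) ) - id $]
Step 5: reduce F->num. Stack=[( ( ( F] ptr=4 lookahead=) remaining=[) ) ) - id $]

Answer: 5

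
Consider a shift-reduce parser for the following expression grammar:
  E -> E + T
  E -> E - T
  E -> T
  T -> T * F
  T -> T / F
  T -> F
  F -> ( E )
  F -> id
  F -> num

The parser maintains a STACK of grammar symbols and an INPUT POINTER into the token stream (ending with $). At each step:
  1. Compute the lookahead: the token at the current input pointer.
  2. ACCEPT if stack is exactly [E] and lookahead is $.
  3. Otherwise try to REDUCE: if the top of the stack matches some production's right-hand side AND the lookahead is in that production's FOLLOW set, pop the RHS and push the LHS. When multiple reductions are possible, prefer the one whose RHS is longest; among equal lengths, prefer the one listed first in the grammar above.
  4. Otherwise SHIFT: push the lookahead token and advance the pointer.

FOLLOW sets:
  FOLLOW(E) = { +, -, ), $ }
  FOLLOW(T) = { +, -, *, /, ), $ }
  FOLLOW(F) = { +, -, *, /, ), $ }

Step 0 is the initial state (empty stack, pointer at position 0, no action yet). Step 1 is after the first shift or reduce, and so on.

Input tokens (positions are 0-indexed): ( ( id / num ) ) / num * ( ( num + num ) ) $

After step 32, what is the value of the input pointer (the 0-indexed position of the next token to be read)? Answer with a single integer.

Answer: 15

Derivation:
Step 1: shift (. Stack=[(] ptr=1 lookahead=( remaining=[( id / num ) ) / num * ( ( num + num ) ) $]
Step 2: shift (. Stack=[( (] ptr=2 lookahead=id remaining=[id / num ) ) / num * ( ( num + num ) ) $]
Step 3: shift id. Stack=[( ( id] ptr=3 lookahead=/ remaining=[/ num ) ) / num * ( ( num + num ) ) $]
Step 4: reduce F->id. Stack=[( ( F] ptr=3 lookahead=/ remaining=[/ num ) ) / num * ( ( num + num ) ) $]
Step 5: reduce T->F. Stack=[( ( T] ptr=3 lookahead=/ remaining=[/ num ) ) / num * ( ( num + num ) ) $]
Step 6: shift /. Stack=[( ( T /] ptr=4 lookahead=num remaining=[num ) ) / num * ( ( num + num ) ) $]
Step 7: shift num. Stack=[( ( T / num] ptr=5 lookahead=) remaining=[) ) / num * ( ( num + num ) ) $]
Step 8: reduce F->num. Stack=[( ( T / F] ptr=5 lookahead=) remaining=[) ) / num * ( ( num + num ) ) $]
Step 9: reduce T->T / F. Stack=[( ( T] ptr=5 lookahead=) remaining=[) ) / num * ( ( num + num ) ) $]
Step 10: reduce E->T. Stack=[( ( E] ptr=5 lookahead=) remaining=[) ) / num * ( ( num + num ) ) $]
Step 11: shift ). Stack=[( ( E )] ptr=6 lookahead=) remaining=[) / num * ( ( num + num ) ) $]
Step 12: reduce F->( E ). Stack=[( F] ptr=6 lookahead=) remaining=[) / num * ( ( num + num ) ) $]
Step 13: reduce T->F. Stack=[( T] ptr=6 lookahead=) remaining=[) / num * ( ( num + num ) ) $]
Step 14: reduce E->T. Stack=[( E] ptr=6 lookahead=) remaining=[) / num * ( ( num + num ) ) $]
Step 15: shift ). Stack=[( E )] ptr=7 lookahead=/ remaining=[/ num * ( ( num + num ) ) $]
Step 16: reduce F->( E ). Stack=[F] ptr=7 lookahead=/ remaining=[/ num * ( ( num + num ) ) $]
Step 17: reduce T->F. Stack=[T] ptr=7 lookahead=/ remaining=[/ num * ( ( num + num ) ) $]
Step 18: shift /. Stack=[T /] ptr=8 lookahead=num remaining=[num * ( ( num + num ) ) $]
Step 19: shift num. Stack=[T / num] ptr=9 lookahead=* remaining=[* ( ( num + num ) ) $]
Step 20: reduce F->num. Stack=[T / F] ptr=9 lookahead=* remaining=[* ( ( num + num ) ) $]
Step 21: reduce T->T / F. Stack=[T] ptr=9 lookahead=* remaining=[* ( ( num + num ) ) $]
Step 22: shift *. Stack=[T *] ptr=10 lookahead=( remaining=[( ( num + num ) ) $]
Step 23: shift (. Stack=[T * (] ptr=11 lookahead=( remaining=[( num + num ) ) $]
Step 24: shift (. Stack=[T * ( (] ptr=12 lookahead=num remaining=[num + num ) ) $]
Step 25: shift num. Stack=[T * ( ( num] ptr=13 lookahead=+ remaining=[+ num ) ) $]
Step 26: reduce F->num. Stack=[T * ( ( F] ptr=13 lookahead=+ remaining=[+ num ) ) $]
Step 27: reduce T->F. Stack=[T * ( ( T] ptr=13 lookahead=+ remaining=[+ num ) ) $]
Step 28: reduce E->T. Stack=[T * ( ( E] ptr=13 lookahead=+ remaining=[+ num ) ) $]
Step 29: shift +. Stack=[T * ( ( E +] ptr=14 lookahead=num remaining=[num ) ) $]
Step 30: shift num. Stack=[T * ( ( E + num] ptr=15 lookahead=) remaining=[) ) $]
Step 31: reduce F->num. Stack=[T * ( ( E + F] ptr=15 lookahead=) remaining=[) ) $]
Step 32: reduce T->F. Stack=[T * ( ( E + T] ptr=15 lookahead=) remaining=[) ) $]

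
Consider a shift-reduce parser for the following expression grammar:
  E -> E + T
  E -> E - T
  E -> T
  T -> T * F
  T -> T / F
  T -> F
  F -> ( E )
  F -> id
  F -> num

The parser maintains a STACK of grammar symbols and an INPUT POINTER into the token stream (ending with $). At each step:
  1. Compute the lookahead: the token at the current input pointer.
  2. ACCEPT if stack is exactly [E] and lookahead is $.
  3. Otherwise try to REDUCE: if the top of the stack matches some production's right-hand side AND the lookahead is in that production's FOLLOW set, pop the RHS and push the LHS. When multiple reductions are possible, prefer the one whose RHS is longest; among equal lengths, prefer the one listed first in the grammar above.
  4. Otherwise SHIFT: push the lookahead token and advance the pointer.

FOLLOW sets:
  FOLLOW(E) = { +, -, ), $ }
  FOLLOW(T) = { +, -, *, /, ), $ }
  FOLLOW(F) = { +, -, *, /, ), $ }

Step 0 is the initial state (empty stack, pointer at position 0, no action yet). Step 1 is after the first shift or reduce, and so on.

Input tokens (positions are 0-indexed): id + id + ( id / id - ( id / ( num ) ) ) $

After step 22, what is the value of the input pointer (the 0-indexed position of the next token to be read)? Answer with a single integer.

Step 1: shift id. Stack=[id] ptr=1 lookahead=+ remaining=[+ id + ( id / id - ( id / ( num ) ) ) $]
Step 2: reduce F->id. Stack=[F] ptr=1 lookahead=+ remaining=[+ id + ( id / id - ( id / ( num ) ) ) $]
Step 3: reduce T->F. Stack=[T] ptr=1 lookahead=+ remaining=[+ id + ( id / id - ( id / ( num ) ) ) $]
Step 4: reduce E->T. Stack=[E] ptr=1 lookahead=+ remaining=[+ id + ( id / id - ( id / ( num ) ) ) $]
Step 5: shift +. Stack=[E +] ptr=2 lookahead=id remaining=[id + ( id / id - ( id / ( num ) ) ) $]
Step 6: shift id. Stack=[E + id] ptr=3 lookahead=+ remaining=[+ ( id / id - ( id / ( num ) ) ) $]
Step 7: reduce F->id. Stack=[E + F] ptr=3 lookahead=+ remaining=[+ ( id / id - ( id / ( num ) ) ) $]
Step 8: reduce T->F. Stack=[E + T] ptr=3 lookahead=+ remaining=[+ ( id / id - ( id / ( num ) ) ) $]
Step 9: reduce E->E + T. Stack=[E] ptr=3 lookahead=+ remaining=[+ ( id / id - ( id / ( num ) ) ) $]
Step 10: shift +. Stack=[E +] ptr=4 lookahead=( remaining=[( id / id - ( id / ( num ) ) ) $]
Step 11: shift (. Stack=[E + (] ptr=5 lookahead=id remaining=[id / id - ( id / ( num ) ) ) $]
Step 12: shift id. Stack=[E + ( id] ptr=6 lookahead=/ remaining=[/ id - ( id / ( num ) ) ) $]
Step 13: reduce F->id. Stack=[E + ( F] ptr=6 lookahead=/ remaining=[/ id - ( id / ( num ) ) ) $]
Step 14: reduce T->F. Stack=[E + ( T] ptr=6 lookahead=/ remaining=[/ id - ( id / ( num ) ) ) $]
Step 15: shift /. Stack=[E + ( T /] ptr=7 lookahead=id remaining=[id - ( id / ( num ) ) ) $]
Step 16: shift id. Stack=[E + ( T / id] ptr=8 lookahead=- remaining=[- ( id / ( num ) ) ) $]
Step 17: reduce F->id. Stack=[E + ( T / F] ptr=8 lookahead=- remaining=[- ( id / ( num ) ) ) $]
Step 18: reduce T->T / F. Stack=[E + ( T] ptr=8 lookahead=- remaining=[- ( id / ( num ) ) ) $]
Step 19: reduce E->T. Stack=[E + ( E] ptr=8 lookahead=- remaining=[- ( id / ( num ) ) ) $]
Step 20: shift -. Stack=[E + ( E -] ptr=9 lookahead=( remaining=[( id / ( num ) ) ) $]
Step 21: shift (. Stack=[E + ( E - (] ptr=10 lookahead=id remaining=[id / ( num ) ) ) $]
Step 22: shift id. Stack=[E + ( E - ( id] ptr=11 lookahead=/ remaining=[/ ( num ) ) ) $]

Answer: 11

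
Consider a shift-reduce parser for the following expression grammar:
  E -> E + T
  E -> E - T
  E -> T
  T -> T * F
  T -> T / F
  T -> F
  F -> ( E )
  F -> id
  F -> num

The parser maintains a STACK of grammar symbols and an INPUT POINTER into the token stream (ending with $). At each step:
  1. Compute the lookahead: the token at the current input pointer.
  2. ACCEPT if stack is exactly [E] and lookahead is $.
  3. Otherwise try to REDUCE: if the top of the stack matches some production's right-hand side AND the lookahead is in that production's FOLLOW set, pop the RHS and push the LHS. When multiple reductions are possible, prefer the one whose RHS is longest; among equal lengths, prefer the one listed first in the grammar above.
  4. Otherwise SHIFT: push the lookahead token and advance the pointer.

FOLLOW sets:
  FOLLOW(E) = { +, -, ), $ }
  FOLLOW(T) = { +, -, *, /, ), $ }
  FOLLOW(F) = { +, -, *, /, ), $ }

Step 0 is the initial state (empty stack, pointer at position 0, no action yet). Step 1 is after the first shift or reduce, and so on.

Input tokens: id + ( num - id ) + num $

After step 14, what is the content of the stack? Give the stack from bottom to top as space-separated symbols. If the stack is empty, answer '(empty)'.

Answer: E + ( E - T

Derivation:
Step 1: shift id. Stack=[id] ptr=1 lookahead=+ remaining=[+ ( num - id ) + num $]
Step 2: reduce F->id. Stack=[F] ptr=1 lookahead=+ remaining=[+ ( num - id ) + num $]
Step 3: reduce T->F. Stack=[T] ptr=1 lookahead=+ remaining=[+ ( num - id ) + num $]
Step 4: reduce E->T. Stack=[E] ptr=1 lookahead=+ remaining=[+ ( num - id ) + num $]
Step 5: shift +. Stack=[E +] ptr=2 lookahead=( remaining=[( num - id ) + num $]
Step 6: shift (. Stack=[E + (] ptr=3 lookahead=num remaining=[num - id ) + num $]
Step 7: shift num. Stack=[E + ( num] ptr=4 lookahead=- remaining=[- id ) + num $]
Step 8: reduce F->num. Stack=[E + ( F] ptr=4 lookahead=- remaining=[- id ) + num $]
Step 9: reduce T->F. Stack=[E + ( T] ptr=4 lookahead=- remaining=[- id ) + num $]
Step 10: reduce E->T. Stack=[E + ( E] ptr=4 lookahead=- remaining=[- id ) + num $]
Step 11: shift -. Stack=[E + ( E -] ptr=5 lookahead=id remaining=[id ) + num $]
Step 12: shift id. Stack=[E + ( E - id] ptr=6 lookahead=) remaining=[) + num $]
Step 13: reduce F->id. Stack=[E + ( E - F] ptr=6 lookahead=) remaining=[) + num $]
Step 14: reduce T->F. Stack=[E + ( E - T] ptr=6 lookahead=) remaining=[) + num $]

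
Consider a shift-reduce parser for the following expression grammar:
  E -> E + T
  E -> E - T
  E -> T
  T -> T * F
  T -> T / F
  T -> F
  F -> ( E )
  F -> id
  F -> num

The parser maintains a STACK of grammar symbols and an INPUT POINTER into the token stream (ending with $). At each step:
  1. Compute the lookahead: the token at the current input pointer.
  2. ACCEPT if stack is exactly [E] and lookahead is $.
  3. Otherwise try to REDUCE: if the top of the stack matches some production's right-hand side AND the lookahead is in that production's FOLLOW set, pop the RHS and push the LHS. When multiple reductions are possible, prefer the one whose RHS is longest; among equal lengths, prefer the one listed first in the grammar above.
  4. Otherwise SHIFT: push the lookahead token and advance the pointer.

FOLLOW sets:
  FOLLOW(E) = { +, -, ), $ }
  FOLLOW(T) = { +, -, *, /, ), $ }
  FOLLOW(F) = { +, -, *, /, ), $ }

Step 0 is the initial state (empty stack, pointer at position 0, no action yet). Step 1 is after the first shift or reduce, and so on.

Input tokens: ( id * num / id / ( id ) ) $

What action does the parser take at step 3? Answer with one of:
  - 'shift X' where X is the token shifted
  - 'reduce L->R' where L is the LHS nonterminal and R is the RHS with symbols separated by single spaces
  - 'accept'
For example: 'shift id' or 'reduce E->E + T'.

Answer: reduce F->id

Derivation:
Step 1: shift (. Stack=[(] ptr=1 lookahead=id remaining=[id * num / id / ( id ) ) $]
Step 2: shift id. Stack=[( id] ptr=2 lookahead=* remaining=[* num / id / ( id ) ) $]
Step 3: reduce F->id. Stack=[( F] ptr=2 lookahead=* remaining=[* num / id / ( id ) ) $]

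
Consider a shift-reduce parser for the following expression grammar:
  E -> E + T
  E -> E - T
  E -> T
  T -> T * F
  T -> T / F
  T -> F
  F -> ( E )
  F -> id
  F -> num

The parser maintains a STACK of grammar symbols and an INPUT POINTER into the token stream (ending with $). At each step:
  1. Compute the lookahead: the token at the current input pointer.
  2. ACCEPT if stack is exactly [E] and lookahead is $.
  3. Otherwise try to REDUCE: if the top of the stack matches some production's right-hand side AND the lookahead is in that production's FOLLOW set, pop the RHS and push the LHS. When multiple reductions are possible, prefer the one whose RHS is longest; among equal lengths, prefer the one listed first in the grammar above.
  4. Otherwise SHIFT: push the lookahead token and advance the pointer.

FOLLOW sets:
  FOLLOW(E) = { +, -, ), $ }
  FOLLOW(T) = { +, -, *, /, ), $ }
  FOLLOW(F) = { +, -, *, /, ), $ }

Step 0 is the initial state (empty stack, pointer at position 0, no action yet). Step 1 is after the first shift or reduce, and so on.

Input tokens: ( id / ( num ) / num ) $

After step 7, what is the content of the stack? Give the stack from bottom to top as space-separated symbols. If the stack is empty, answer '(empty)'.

Step 1: shift (. Stack=[(] ptr=1 lookahead=id remaining=[id / ( num ) / num ) $]
Step 2: shift id. Stack=[( id] ptr=2 lookahead=/ remaining=[/ ( num ) / num ) $]
Step 3: reduce F->id. Stack=[( F] ptr=2 lookahead=/ remaining=[/ ( num ) / num ) $]
Step 4: reduce T->F. Stack=[( T] ptr=2 lookahead=/ remaining=[/ ( num ) / num ) $]
Step 5: shift /. Stack=[( T /] ptr=3 lookahead=( remaining=[( num ) / num ) $]
Step 6: shift (. Stack=[( T / (] ptr=4 lookahead=num remaining=[num ) / num ) $]
Step 7: shift num. Stack=[( T / ( num] ptr=5 lookahead=) remaining=[) / num ) $]

Answer: ( T / ( num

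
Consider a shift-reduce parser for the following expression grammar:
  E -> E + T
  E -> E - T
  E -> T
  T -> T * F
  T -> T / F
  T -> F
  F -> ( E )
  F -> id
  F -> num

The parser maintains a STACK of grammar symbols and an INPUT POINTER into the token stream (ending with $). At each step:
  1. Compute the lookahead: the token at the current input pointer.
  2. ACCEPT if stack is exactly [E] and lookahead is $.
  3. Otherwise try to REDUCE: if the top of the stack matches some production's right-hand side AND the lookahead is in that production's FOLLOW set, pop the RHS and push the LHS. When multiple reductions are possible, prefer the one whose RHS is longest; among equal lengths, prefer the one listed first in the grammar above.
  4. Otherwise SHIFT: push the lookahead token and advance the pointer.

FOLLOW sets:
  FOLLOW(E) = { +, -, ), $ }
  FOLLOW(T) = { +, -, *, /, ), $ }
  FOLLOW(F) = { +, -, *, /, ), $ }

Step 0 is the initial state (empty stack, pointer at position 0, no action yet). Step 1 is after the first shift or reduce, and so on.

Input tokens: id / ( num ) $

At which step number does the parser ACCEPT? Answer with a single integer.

Step 1: shift id. Stack=[id] ptr=1 lookahead=/ remaining=[/ ( num ) $]
Step 2: reduce F->id. Stack=[F] ptr=1 lookahead=/ remaining=[/ ( num ) $]
Step 3: reduce T->F. Stack=[T] ptr=1 lookahead=/ remaining=[/ ( num ) $]
Step 4: shift /. Stack=[T /] ptr=2 lookahead=( remaining=[( num ) $]
Step 5: shift (. Stack=[T / (] ptr=3 lookahead=num remaining=[num ) $]
Step 6: shift num. Stack=[T / ( num] ptr=4 lookahead=) remaining=[) $]
Step 7: reduce F->num. Stack=[T / ( F] ptr=4 lookahead=) remaining=[) $]
Step 8: reduce T->F. Stack=[T / ( T] ptr=4 lookahead=) remaining=[) $]
Step 9: reduce E->T. Stack=[T / ( E] ptr=4 lookahead=) remaining=[) $]
Step 10: shift ). Stack=[T / ( E )] ptr=5 lookahead=$ remaining=[$]
Step 11: reduce F->( E ). Stack=[T / F] ptr=5 lookahead=$ remaining=[$]
Step 12: reduce T->T / F. Stack=[T] ptr=5 lookahead=$ remaining=[$]
Step 13: reduce E->T. Stack=[E] ptr=5 lookahead=$ remaining=[$]
Step 14: accept. Stack=[E] ptr=5 lookahead=$ remaining=[$]

Answer: 14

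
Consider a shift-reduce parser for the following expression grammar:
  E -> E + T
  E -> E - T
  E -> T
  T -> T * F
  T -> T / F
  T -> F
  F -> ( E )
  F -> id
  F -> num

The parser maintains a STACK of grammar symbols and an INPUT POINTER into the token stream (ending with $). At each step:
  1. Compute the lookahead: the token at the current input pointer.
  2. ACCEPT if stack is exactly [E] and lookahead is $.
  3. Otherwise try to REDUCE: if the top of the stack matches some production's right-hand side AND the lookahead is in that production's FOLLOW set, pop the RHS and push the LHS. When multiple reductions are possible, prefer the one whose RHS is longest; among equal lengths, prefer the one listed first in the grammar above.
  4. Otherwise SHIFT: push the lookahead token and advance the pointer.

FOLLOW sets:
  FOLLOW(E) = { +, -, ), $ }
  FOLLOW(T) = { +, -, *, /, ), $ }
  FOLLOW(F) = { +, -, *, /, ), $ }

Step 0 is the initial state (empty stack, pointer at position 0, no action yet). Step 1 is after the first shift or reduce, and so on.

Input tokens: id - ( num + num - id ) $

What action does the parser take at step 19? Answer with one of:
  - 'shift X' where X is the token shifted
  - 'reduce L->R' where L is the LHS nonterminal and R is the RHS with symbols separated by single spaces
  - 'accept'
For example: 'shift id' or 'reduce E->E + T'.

Step 1: shift id. Stack=[id] ptr=1 lookahead=- remaining=[- ( num + num - id ) $]
Step 2: reduce F->id. Stack=[F] ptr=1 lookahead=- remaining=[- ( num + num - id ) $]
Step 3: reduce T->F. Stack=[T] ptr=1 lookahead=- remaining=[- ( num + num - id ) $]
Step 4: reduce E->T. Stack=[E] ptr=1 lookahead=- remaining=[- ( num + num - id ) $]
Step 5: shift -. Stack=[E -] ptr=2 lookahead=( remaining=[( num + num - id ) $]
Step 6: shift (. Stack=[E - (] ptr=3 lookahead=num remaining=[num + num - id ) $]
Step 7: shift num. Stack=[E - ( num] ptr=4 lookahead=+ remaining=[+ num - id ) $]
Step 8: reduce F->num. Stack=[E - ( F] ptr=4 lookahead=+ remaining=[+ num - id ) $]
Step 9: reduce T->F. Stack=[E - ( T] ptr=4 lookahead=+ remaining=[+ num - id ) $]
Step 10: reduce E->T. Stack=[E - ( E] ptr=4 lookahead=+ remaining=[+ num - id ) $]
Step 11: shift +. Stack=[E - ( E +] ptr=5 lookahead=num remaining=[num - id ) $]
Step 12: shift num. Stack=[E - ( E + num] ptr=6 lookahead=- remaining=[- id ) $]
Step 13: reduce F->num. Stack=[E - ( E + F] ptr=6 lookahead=- remaining=[- id ) $]
Step 14: reduce T->F. Stack=[E - ( E + T] ptr=6 lookahead=- remaining=[- id ) $]
Step 15: reduce E->E + T. Stack=[E - ( E] ptr=6 lookahead=- remaining=[- id ) $]
Step 16: shift -. Stack=[E - ( E -] ptr=7 lookahead=id remaining=[id ) $]
Step 17: shift id. Stack=[E - ( E - id] ptr=8 lookahead=) remaining=[) $]
Step 18: reduce F->id. Stack=[E - ( E - F] ptr=8 lookahead=) remaining=[) $]
Step 19: reduce T->F. Stack=[E - ( E - T] ptr=8 lookahead=) remaining=[) $]

Answer: reduce T->F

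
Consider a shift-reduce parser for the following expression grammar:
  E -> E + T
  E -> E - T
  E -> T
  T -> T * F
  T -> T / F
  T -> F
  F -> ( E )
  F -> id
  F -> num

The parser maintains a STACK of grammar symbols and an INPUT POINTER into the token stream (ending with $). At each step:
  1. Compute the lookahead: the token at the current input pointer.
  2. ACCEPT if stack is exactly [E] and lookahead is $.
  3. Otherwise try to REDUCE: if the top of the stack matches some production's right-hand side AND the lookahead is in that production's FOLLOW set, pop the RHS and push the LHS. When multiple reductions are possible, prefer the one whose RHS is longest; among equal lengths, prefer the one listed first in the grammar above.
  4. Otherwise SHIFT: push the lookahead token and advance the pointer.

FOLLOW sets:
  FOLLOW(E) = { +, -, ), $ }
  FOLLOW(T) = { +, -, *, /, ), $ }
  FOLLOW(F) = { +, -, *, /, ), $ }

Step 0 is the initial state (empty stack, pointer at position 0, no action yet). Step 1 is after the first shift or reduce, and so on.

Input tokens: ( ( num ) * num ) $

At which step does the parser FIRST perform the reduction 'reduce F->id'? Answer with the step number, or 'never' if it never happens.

Step 1: shift (. Stack=[(] ptr=1 lookahead=( remaining=[( num ) * num ) $]
Step 2: shift (. Stack=[( (] ptr=2 lookahead=num remaining=[num ) * num ) $]
Step 3: shift num. Stack=[( ( num] ptr=3 lookahead=) remaining=[) * num ) $]
Step 4: reduce F->num. Stack=[( ( F] ptr=3 lookahead=) remaining=[) * num ) $]
Step 5: reduce T->F. Stack=[( ( T] ptr=3 lookahead=) remaining=[) * num ) $]
Step 6: reduce E->T. Stack=[( ( E] ptr=3 lookahead=) remaining=[) * num ) $]
Step 7: shift ). Stack=[( ( E )] ptr=4 lookahead=* remaining=[* num ) $]
Step 8: reduce F->( E ). Stack=[( F] ptr=4 lookahead=* remaining=[* num ) $]
Step 9: reduce T->F. Stack=[( T] ptr=4 lookahead=* remaining=[* num ) $]
Step 10: shift *. Stack=[( T *] ptr=5 lookahead=num remaining=[num ) $]
Step 11: shift num. Stack=[( T * num] ptr=6 lookahead=) remaining=[) $]
Step 12: reduce F->num. Stack=[( T * F] ptr=6 lookahead=) remaining=[) $]
Step 13: reduce T->T * F. Stack=[( T] ptr=6 lookahead=) remaining=[) $]
Step 14: reduce E->T. Stack=[( E] ptr=6 lookahead=) remaining=[) $]
Step 15: shift ). Stack=[( E )] ptr=7 lookahead=$ remaining=[$]
Step 16: reduce F->( E ). Stack=[F] ptr=7 lookahead=$ remaining=[$]
Step 17: reduce T->F. Stack=[T] ptr=7 lookahead=$ remaining=[$]
Step 18: reduce E->T. Stack=[E] ptr=7 lookahead=$ remaining=[$]
Step 19: accept. Stack=[E] ptr=7 lookahead=$ remaining=[$]

Answer: never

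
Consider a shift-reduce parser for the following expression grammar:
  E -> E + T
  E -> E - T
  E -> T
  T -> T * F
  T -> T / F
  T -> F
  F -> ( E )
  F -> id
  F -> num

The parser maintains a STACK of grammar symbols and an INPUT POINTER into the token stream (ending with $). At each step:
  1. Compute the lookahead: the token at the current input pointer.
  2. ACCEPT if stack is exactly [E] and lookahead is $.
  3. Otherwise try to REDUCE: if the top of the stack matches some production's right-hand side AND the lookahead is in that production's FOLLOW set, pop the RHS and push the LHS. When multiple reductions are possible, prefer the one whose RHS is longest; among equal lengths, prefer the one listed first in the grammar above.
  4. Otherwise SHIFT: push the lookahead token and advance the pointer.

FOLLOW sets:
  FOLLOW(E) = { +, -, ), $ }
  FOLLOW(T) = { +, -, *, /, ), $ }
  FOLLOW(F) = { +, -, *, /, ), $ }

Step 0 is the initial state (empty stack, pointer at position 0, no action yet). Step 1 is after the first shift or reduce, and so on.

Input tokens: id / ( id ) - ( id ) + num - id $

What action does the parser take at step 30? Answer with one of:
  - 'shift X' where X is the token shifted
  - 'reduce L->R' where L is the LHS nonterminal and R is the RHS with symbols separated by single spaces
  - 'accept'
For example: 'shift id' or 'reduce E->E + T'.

Answer: shift id

Derivation:
Step 1: shift id. Stack=[id] ptr=1 lookahead=/ remaining=[/ ( id ) - ( id ) + num - id $]
Step 2: reduce F->id. Stack=[F] ptr=1 lookahead=/ remaining=[/ ( id ) - ( id ) + num - id $]
Step 3: reduce T->F. Stack=[T] ptr=1 lookahead=/ remaining=[/ ( id ) - ( id ) + num - id $]
Step 4: shift /. Stack=[T /] ptr=2 lookahead=( remaining=[( id ) - ( id ) + num - id $]
Step 5: shift (. Stack=[T / (] ptr=3 lookahead=id remaining=[id ) - ( id ) + num - id $]
Step 6: shift id. Stack=[T / ( id] ptr=4 lookahead=) remaining=[) - ( id ) + num - id $]
Step 7: reduce F->id. Stack=[T / ( F] ptr=4 lookahead=) remaining=[) - ( id ) + num - id $]
Step 8: reduce T->F. Stack=[T / ( T] ptr=4 lookahead=) remaining=[) - ( id ) + num - id $]
Step 9: reduce E->T. Stack=[T / ( E] ptr=4 lookahead=) remaining=[) - ( id ) + num - id $]
Step 10: shift ). Stack=[T / ( E )] ptr=5 lookahead=- remaining=[- ( id ) + num - id $]
Step 11: reduce F->( E ). Stack=[T / F] ptr=5 lookahead=- remaining=[- ( id ) + num - id $]
Step 12: reduce T->T / F. Stack=[T] ptr=5 lookahead=- remaining=[- ( id ) + num - id $]
Step 13: reduce E->T. Stack=[E] ptr=5 lookahead=- remaining=[- ( id ) + num - id $]
Step 14: shift -. Stack=[E -] ptr=6 lookahead=( remaining=[( id ) + num - id $]
Step 15: shift (. Stack=[E - (] ptr=7 lookahead=id remaining=[id ) + num - id $]
Step 16: shift id. Stack=[E - ( id] ptr=8 lookahead=) remaining=[) + num - id $]
Step 17: reduce F->id. Stack=[E - ( F] ptr=8 lookahead=) remaining=[) + num - id $]
Step 18: reduce T->F. Stack=[E - ( T] ptr=8 lookahead=) remaining=[) + num - id $]
Step 19: reduce E->T. Stack=[E - ( E] ptr=8 lookahead=) remaining=[) + num - id $]
Step 20: shift ). Stack=[E - ( E )] ptr=9 lookahead=+ remaining=[+ num - id $]
Step 21: reduce F->( E ). Stack=[E - F] ptr=9 lookahead=+ remaining=[+ num - id $]
Step 22: reduce T->F. Stack=[E - T] ptr=9 lookahead=+ remaining=[+ num - id $]
Step 23: reduce E->E - T. Stack=[E] ptr=9 lookahead=+ remaining=[+ num - id $]
Step 24: shift +. Stack=[E +] ptr=10 lookahead=num remaining=[num - id $]
Step 25: shift num. Stack=[E + num] ptr=11 lookahead=- remaining=[- id $]
Step 26: reduce F->num. Stack=[E + F] ptr=11 lookahead=- remaining=[- id $]
Step 27: reduce T->F. Stack=[E + T] ptr=11 lookahead=- remaining=[- id $]
Step 28: reduce E->E + T. Stack=[E] ptr=11 lookahead=- remaining=[- id $]
Step 29: shift -. Stack=[E -] ptr=12 lookahead=id remaining=[id $]
Step 30: shift id. Stack=[E - id] ptr=13 lookahead=$ remaining=[$]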